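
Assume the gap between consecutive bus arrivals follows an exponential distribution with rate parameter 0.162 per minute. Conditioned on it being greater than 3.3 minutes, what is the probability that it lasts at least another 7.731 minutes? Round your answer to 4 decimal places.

0.2858

P(X > s+t | X > s) = e^(−λ(s+t))/e^(−λs) = e^(−λt), independent of s = 3.3.
P(X > 7.731) = e^(−1.2524) ≈ 0.2858.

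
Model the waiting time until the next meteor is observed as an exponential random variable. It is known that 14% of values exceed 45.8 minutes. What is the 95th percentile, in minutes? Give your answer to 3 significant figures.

69.8

e^(−λ·45.8) = 0.14 ⇒ λ = −ln(0.14)/45.8 = 0.0429282.
95th percentile: 1 − e^(−λt) = 0.95, t = −ln(0.05)/λ = 69.7847 minutes.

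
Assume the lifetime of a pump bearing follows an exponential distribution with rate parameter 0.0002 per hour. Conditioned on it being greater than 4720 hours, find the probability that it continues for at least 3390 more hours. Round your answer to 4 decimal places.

The exponential is memoryless, so the remaining time is again Exp(λ): the condition X > 4720 is irrelevant.
P(X > 3390) = e^(−0.678) ≈ 0.5076.

0.5076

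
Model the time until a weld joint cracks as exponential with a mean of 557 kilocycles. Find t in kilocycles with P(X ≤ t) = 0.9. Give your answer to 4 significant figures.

The rate is λ = 1/557 = 0.00179533 per kilocycle.
Set 1 − e^(−λt) = 0.9, so t = −ln(0.1)/λ = 2.3026/0.00179533 ≈ 1282.54 kilocycles.

1283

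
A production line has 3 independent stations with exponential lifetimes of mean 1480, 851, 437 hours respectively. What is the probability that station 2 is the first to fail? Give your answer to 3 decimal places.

0.284

Rates: λ_i = 1/mean_i → 0.000675676, 0.00117509, 0.00228833; Σλ = 0.00413909.
P(station 2 first) = λ_2/Σλ = 0.00117509/0.00413909 ≈ 0.284.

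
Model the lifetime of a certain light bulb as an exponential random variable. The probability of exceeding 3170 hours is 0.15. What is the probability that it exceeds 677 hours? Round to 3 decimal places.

e^(−λ·3170) = 0.15 ⇒ λ = −ln(0.15)/3170 = 0.000598461.
P(X > 677) = e^(−0.000598461·677) = e^(−0.40516) ≈ 0.667.

0.667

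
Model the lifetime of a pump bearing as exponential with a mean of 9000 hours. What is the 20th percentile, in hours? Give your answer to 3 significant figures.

2010

The rate is λ = 1/9000 = 0.000111111 per hour.
Set 1 − e^(−λt) = 0.2, so t = −ln(0.8)/λ = 0.22314/0.000111111 ≈ 2008.29 hours.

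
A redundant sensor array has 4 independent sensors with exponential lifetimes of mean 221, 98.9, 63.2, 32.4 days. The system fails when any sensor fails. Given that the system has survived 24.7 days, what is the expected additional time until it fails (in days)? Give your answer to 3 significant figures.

16.3

First-failure rate Σλ = 1/221 + 1/98.9 + 1/63.2 + 1/32.4 = 0.0613231.
By memorylessness the expected residual is 1/Σλ = 16.3071 days, regardless of the 24.7 already elapsed.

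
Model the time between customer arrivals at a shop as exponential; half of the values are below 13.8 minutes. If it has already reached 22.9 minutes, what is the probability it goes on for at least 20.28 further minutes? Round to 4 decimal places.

For an exponential, median = ln(2)/λ, so λ = ln 2 / 13.8 = 0.0502281 per minute.
The exponential is memoryless, so the remaining time is again Exp(λ): the condition X > 22.9 is irrelevant.
P(X > 20.28) = e^(−1.0186) ≈ 0.3611.

0.3611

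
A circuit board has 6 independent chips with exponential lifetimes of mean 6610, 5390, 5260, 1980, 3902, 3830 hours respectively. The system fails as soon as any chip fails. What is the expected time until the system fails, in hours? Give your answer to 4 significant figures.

The first failure time is exponential with rate Σλ_i = 1/6610 + 1/5390 + 1/5260 + 1/1980 + 1/3902 + 1/3830 = 0.00154935 per hour.
E[min] = 1/Σλ = 1/0.00154935 = 645.43 hours.

645.4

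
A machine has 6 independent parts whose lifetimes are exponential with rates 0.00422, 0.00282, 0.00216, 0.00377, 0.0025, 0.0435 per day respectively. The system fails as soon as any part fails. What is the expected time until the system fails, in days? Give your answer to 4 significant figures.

The time to first failure is exponential with rate Σλ = 0.00422 + 0.00282 + 0.00216 + 0.00377 + 0.0025 + 0.0435 = 0.05897.
E[min] = 1/Σλ = 1/0.05897 = 16.9578 days.

16.96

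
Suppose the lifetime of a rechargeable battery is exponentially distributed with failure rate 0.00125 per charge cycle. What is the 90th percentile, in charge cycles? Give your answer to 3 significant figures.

1840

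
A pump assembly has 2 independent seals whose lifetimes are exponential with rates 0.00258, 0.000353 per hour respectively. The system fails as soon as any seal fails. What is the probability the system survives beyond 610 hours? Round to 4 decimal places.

0.1671

The time to first failure is exponential with rate Σλ = 0.00258 + 0.000353 = 0.002933.
P(min > 610) = e^(−0.002933·610) = e^(−1.7891) ≈ 0.1671.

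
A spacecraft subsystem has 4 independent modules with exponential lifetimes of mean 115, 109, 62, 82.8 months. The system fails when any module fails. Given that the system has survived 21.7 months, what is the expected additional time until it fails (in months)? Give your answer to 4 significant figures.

21.70

First-failure rate Σλ = 1/115 + 1/109 + 1/62 + 1/82.8 = 0.0460763.
By memorylessness the expected residual is 1/Σλ = 21.7031 months, regardless of the 21.7 already elapsed.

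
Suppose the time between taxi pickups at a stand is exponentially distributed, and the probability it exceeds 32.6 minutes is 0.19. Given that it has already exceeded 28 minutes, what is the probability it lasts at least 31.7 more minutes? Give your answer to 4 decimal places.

0.1989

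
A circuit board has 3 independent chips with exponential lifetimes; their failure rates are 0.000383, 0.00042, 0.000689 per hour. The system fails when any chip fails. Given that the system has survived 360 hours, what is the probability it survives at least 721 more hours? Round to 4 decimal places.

0.3410

Time to first failure ~ Exp(Σλ) with Σλ = 0.001492.
By memorylessness, P(T > 360+721 | T > 360) = P(T > 721) = e^(−0.001492·721) ≈ 0.3410.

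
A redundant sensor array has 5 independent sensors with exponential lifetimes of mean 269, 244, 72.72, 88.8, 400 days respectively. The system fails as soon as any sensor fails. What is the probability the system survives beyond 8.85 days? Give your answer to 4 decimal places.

0.7315

The first failure time is exponential with rate Σλ_i = 1/269 + 1/244 + 1/72.72 + 1/88.8 + 1/400 = 0.0353285 per day.
P(min > 8.85) = e^(−0.0353285·8.85) = e^(−0.31266) ≈ 0.7315.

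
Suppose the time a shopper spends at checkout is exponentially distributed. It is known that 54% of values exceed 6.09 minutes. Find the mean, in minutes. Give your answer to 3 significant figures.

e^(−λ·6.09) = 0.54 ⇒ λ = −ln(0.54)/6.09 = 0.10118.
Mean = 1/λ = 9.88338 minutes.

9.88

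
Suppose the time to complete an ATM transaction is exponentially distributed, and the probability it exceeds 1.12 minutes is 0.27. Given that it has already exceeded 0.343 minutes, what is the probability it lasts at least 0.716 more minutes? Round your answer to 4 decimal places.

From e^(−λ·1.12) = 0.27, λ = −ln(0.27)/1.12 = 1.16905.
Memoryless: P(X > 0.343+0.716 | X > 0.343) = P(X > 0.716) = e^(−1.16905·0.716) ≈ 0.4330.

0.4330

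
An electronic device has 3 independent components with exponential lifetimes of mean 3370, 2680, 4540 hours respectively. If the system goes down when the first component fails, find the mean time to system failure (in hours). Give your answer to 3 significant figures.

1120

The first failure time is exponential with rate Σλ_i = 1/3370 + 1/2680 + 1/4540 = 0.000890135 per hour.
E[min] = 1/Σλ = 1/0.000890135 = 1123.43 hours.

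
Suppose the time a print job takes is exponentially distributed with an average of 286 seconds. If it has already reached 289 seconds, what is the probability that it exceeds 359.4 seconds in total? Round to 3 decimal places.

The rate is λ = 1/286 = 0.0034965 per second.
P(X > s+t | X > s) = e^(−λ(s+t))/e^(−λs) = e^(−λt), independent of s = 289.
P(X > 70.4) = e^(−0.24615) ≈ 0.782.

0.782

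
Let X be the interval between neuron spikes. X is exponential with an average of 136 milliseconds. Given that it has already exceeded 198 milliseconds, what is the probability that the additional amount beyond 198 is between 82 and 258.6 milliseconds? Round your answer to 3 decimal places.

The rate is λ = 1/136 = 0.00735294 per millisecond.
Memoryless: the residual past 198 is again Exp(λ).
P(82 < residual < 258.6) = e^(−λ·82) − e^(−λ·258.6) = 0.54720 − 0.14935 ≈ 0.398.

0.398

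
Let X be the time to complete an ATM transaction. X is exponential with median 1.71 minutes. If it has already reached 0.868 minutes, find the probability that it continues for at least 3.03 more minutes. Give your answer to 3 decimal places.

0.293

For an exponential, median = ln(2)/λ, so λ = ln 2 / 1.71 = 0.405349 per minute.
By the memoryless property, P(X > 0.868+3.03 | X > 0.868) = P(X > 3.03).
P(X > 3.03) = e^(−1.2282) ≈ 0.293.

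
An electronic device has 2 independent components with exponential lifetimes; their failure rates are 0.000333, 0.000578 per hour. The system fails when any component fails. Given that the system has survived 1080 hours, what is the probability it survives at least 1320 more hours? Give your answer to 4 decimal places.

Time to first failure ~ Exp(Σλ) with Σλ = 0.000911.
By memorylessness, P(T > 1080+1320 | T > 1080) = P(T > 1320) = e^(−0.000911·1320) ≈ 0.3004.

0.3004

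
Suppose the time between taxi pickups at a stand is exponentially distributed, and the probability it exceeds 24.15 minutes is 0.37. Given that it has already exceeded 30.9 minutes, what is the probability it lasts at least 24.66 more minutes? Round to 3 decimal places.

From e^(−λ·24.15) = 0.37, λ = −ln(0.37)/24.15 = 0.0411699.
Memoryless: P(X > 30.9+24.66 | X > 30.9) = P(X > 24.66) = e^(−0.0411699·24.66) ≈ 0.362.

0.362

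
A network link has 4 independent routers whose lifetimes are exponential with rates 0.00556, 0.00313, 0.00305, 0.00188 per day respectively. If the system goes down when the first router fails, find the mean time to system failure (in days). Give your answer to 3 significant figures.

73.4

The time to first failure is exponential with rate Σλ = 0.00556 + 0.00313 + 0.00305 + 0.00188 = 0.01362.
E[min] = 1/Σλ = 1/0.01362 = 73.4214 days.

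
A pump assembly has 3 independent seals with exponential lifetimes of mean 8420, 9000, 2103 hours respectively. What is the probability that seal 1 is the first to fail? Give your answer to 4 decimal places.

Rates: λ_i = 1/mean_i → 0.000118765, 0.000111111, 0.000475511; Σλ = 0.000705387.
P(seal 1 first) = λ_1/Σλ = 0.000118765/0.000705387 ≈ 0.1684.

0.1684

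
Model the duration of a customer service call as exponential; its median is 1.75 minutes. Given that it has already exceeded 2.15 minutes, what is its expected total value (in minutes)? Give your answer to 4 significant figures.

4.675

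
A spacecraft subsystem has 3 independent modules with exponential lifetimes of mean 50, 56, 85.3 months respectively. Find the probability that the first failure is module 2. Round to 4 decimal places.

Rates: λ_i = 1/mean_i → 0.02, 0.0178571, 0.0117233; Σλ = 0.0495805.
P(module 2 first) = λ_2/Σλ = 0.0178571/0.0495805 ≈ 0.3602.

0.3602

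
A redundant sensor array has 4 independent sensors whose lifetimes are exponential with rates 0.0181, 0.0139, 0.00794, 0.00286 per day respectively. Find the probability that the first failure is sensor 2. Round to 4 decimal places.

0.3248

The time to first failure is exponential with rate Σλ = 0.0181 + 0.0139 + 0.00794 + 0.00286 = 0.0428.
P(sensor 2 first) = λ_2/Σλ = 0.0139/0.0428 ≈ 0.3248.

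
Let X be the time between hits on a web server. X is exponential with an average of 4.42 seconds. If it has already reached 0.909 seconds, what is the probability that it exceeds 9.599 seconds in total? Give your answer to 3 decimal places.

0.140

The rate is λ = 1/4.42 = 0.226244 per second.
P(X > s+t | X > s) = e^(−λ(s+t))/e^(−λs) = e^(−λt), independent of s = 0.909.
P(X > 8.69) = e^(−1.9661) ≈ 0.140.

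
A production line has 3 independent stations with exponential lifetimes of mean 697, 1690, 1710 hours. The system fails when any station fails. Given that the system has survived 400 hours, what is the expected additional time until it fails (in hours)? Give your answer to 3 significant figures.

First-failure rate Σλ = 1/697 + 1/1690 + 1/1710 = 0.00261123.
By memorylessness the expected residual is 1/Σλ = 382.961 hours, regardless of the 400 already elapsed.

383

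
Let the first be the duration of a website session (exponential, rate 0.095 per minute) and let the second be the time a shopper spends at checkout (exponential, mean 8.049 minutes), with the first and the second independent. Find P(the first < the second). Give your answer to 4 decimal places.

0.4333

λ_1 = 0.095, λ_2 = 1/8.049 = 0.124239.
For independent exponentials, P(the first < the second) = λ_1/(λ_1+λ_2) = 0.095/0.219239 ≈ 0.4333.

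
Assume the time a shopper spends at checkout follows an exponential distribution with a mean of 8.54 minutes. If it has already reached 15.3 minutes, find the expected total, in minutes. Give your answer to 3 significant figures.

The rate is λ = 1/8.54 = 0.117096 per minute.
By memorylessness, E[X | X > 15.3] = 15.3 + 1/λ = 15.3 + 8.54 = 23.84 minutes.

23.8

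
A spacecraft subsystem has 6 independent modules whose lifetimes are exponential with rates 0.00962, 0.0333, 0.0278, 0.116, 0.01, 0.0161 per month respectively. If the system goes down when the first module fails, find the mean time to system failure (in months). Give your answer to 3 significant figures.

The time to first failure is exponential with rate Σλ = 0.00962 + 0.0333 + 0.0278 + 0.116 + 0.01 + 0.0161 = 0.21282.
E[min] = 1/Σλ = 1/0.21282 = 4.69881 months.

4.70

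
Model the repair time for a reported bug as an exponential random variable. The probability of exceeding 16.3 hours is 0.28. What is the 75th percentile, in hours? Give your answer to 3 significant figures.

17.8

e^(−λ·16.3) = 0.28 ⇒ λ = −ln(0.28)/16.3 = 0.0780961.
75th percentile: 1 − e^(−λt) = 0.75, t = −ln(0.25)/λ = 17.7511 hours.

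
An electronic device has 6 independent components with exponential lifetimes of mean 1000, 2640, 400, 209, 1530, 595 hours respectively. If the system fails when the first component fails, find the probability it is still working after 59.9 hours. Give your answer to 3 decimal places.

0.517

The first failure time is exponential with rate Σλ_i = 1/1000 + 1/2640 + 1/400 + 1/209 + 1/1530 + 1/595 = 0.0109977 per hour.
P(min > 59.9) = e^(−0.0109977·59.9) = e^(−0.65876) ≈ 0.517.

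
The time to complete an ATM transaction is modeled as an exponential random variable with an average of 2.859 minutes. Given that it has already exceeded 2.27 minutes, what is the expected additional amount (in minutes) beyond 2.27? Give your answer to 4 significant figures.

2.859

The rate is λ = 1/2.859 = 0.349773 per minute.
By memorylessness, the remaining amount past any threshold is again Exp(λ) with mean 1/λ = 2.859 minutes.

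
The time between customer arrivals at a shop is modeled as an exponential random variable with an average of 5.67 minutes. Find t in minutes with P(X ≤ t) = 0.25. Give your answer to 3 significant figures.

The rate is λ = 1/5.67 = 0.176367 per minute.
Set 1 − e^(−λt) = 0.25, so t = −ln(0.75)/λ = 0.28768/0.176367 ≈ 1.63116 minutes.

1.63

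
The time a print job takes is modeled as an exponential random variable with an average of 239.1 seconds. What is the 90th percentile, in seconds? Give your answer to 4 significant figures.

550.5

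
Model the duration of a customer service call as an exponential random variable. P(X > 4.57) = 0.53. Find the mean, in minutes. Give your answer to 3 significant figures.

7.20

e^(−λ·4.57) = 0.53 ⇒ λ = −ln(0.53)/4.57 = 0.138923.
Mean = 1/λ = 7.19823 minutes.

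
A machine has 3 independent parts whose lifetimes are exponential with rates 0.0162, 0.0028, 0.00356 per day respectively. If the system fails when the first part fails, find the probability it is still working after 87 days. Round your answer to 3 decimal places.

0.140

The time to first failure is exponential with rate Σλ = 0.0162 + 0.0028 + 0.00356 = 0.02256.
P(min > 87) = e^(−0.02256·87) = e^(−1.9627) ≈ 0.140.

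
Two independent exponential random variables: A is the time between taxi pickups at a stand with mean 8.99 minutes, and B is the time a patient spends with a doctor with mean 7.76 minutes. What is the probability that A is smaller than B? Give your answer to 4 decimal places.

0.4633

λ_1 = 1/8.99 = 0.111235, λ_2 = 1/7.76 = 0.128866.
For independent exponentials, P(A < B) = λ_1/(λ_1+λ_2) = 0.111235/0.240101 ≈ 0.4633.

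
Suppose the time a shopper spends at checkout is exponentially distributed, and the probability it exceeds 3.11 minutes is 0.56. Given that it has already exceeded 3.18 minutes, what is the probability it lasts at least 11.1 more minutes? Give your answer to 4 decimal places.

0.1263

From e^(−λ·3.11) = 0.56, λ = −ln(0.56)/3.11 = 0.186437.
Memoryless: P(X > 3.18+11.1 | X > 3.18) = P(X > 11.1) = e^(−0.186437·11.1) ≈ 0.1263.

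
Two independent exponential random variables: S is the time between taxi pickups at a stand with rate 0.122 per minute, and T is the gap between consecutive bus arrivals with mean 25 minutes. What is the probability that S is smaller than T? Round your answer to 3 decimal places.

λ_1 = 0.122, λ_2 = 1/25 = 0.04.
For independent exponentials, P(S < T) = λ_1/(λ_1+λ_2) = 0.122/0.162 ≈ 0.753.

0.753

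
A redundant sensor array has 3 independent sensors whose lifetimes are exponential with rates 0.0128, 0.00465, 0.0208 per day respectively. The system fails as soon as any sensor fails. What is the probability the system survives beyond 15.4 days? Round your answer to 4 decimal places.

0.5549

The time to first failure is exponential with rate Σλ = 0.0128 + 0.00465 + 0.0208 = 0.03825.
P(min > 15.4) = e^(−0.03825·15.4) = e^(−0.58905) ≈ 0.5549.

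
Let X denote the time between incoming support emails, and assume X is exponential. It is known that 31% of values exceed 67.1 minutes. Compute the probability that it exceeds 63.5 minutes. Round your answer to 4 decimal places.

0.3301

e^(−λ·67.1) = 0.31 ⇒ λ = −ln(0.31)/67.1 = 0.0174543.
P(X > 63.5) = e^(−0.0174543·63.5) = e^(−1.1083) ≈ 0.3301.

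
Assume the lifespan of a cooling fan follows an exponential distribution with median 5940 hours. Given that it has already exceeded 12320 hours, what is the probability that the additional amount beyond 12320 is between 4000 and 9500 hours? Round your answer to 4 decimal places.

0.2970

For an exponential, median = ln(2)/λ, so λ = ln 2 / 5940 = 0.000116691 per hour.
Memoryless: the residual past 12320 is again Exp(λ).
P(4000 < residual < 9500) = e^(−λ·4000) − e^(−λ·9500) = 0.62703 − 0.33003 ≈ 0.2970.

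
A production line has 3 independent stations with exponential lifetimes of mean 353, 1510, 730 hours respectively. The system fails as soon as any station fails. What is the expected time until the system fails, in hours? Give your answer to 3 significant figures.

The first failure time is exponential with rate Σλ_i = 1/353 + 1/1510 + 1/730 = 0.00486498 per hour.
E[min] = 1/Σλ = 1/0.00486498 = 205.551 hours.

206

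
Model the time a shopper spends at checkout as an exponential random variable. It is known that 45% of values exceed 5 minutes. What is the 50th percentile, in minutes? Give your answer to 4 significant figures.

e^(−λ·5) = 0.45 ⇒ λ = −ln(0.45)/5 = 0.159702.
50th percentile: 1 − e^(−λt) = 0.5, t = −ln(0.5)/λ = 4.34027 minutes.

4.340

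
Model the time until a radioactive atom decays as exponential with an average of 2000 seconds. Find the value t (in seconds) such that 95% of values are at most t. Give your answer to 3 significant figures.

The rate is λ = 1/2000 = 0.0005 per second.
Set 1 − e^(−λt) = 0.95, so t = −ln(0.05)/λ = 2.9957/0.0005 ≈ 5991.46 seconds.

5990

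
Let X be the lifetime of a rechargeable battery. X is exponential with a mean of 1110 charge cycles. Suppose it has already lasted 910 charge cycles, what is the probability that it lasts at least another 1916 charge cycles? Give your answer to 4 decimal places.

The rate is λ = 1/1110 = 0.000900901 per charge cycle.
The exponential is memoryless, so the remaining time is again Exp(λ): the condition X > 910 is irrelevant.
P(X > 1916) = e^(−1.7261) ≈ 0.1780.

0.1780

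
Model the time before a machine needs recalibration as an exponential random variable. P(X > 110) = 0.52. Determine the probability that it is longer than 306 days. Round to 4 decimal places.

0.1622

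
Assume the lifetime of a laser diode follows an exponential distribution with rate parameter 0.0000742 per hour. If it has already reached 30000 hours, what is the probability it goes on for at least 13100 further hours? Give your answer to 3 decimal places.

0.378

P(X > s+t | X > s) = e^(−λ(s+t))/e^(−λs) = e^(−λt), independent of s = 30000.
P(X > 13100) = e^(−0.97202) ≈ 0.378.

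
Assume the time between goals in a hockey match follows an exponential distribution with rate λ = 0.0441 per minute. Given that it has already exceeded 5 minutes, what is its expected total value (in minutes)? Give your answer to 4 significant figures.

27.68

By memorylessness, E[X | X > 5] = 5 + 1/λ = 5 + 22.6757 = 27.6757 minutes.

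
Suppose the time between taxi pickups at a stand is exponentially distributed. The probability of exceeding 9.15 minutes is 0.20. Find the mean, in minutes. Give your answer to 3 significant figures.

5.69

e^(−λ·9.15) = 0.20 ⇒ λ = −ln(0.20)/9.15 = 0.175895.
Mean = 1/λ = 5.68521 minutes.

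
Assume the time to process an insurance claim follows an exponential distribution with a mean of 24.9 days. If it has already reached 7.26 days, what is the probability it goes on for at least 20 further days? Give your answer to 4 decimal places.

The rate is λ = 1/24.9 = 0.0401606 per day.
By the memoryless property, P(X > 7.26+20 | X > 7.26) = P(X > 20).
P(X > 20) = e^(−0.80321) ≈ 0.4479.

0.4479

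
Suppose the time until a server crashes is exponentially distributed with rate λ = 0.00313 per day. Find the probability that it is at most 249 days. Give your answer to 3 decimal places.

0.541

P(X ≤ 249) = 1 − e^(−λ·249) = 1 − e^(−0.77937) ≈ 0.541.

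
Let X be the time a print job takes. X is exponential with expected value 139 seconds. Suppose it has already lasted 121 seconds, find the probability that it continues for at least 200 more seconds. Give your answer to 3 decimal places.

0.237

The rate is λ = 1/139 = 0.00719424 per second.
The exponential is memoryless, so the remaining time is again Exp(λ): the condition X > 121 is irrelevant.
P(X > 200) = e^(−1.4388) ≈ 0.237.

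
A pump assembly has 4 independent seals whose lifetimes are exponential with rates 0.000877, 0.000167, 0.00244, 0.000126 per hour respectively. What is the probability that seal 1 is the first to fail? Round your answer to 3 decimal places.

The time to first failure is exponential with rate Σλ = 0.000877 + 0.000167 + 0.00244 + 0.000126 = 0.00361.
P(seal 1 first) = λ_1/Σλ = 0.000877/0.00361 ≈ 0.243.

0.243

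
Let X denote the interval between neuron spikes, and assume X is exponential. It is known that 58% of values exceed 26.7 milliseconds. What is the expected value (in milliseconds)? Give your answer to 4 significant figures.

49.02

e^(−λ·26.7) = 0.58 ⇒ λ = −ln(0.58)/26.7 = 0.0204018.
Mean = 1/λ = 49.0154 milliseconds.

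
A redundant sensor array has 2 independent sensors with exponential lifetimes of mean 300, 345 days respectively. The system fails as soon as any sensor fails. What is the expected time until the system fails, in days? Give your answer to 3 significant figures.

The first failure time is exponential with rate Σλ_i = 1/300 + 1/345 = 0.00623188 per day.
E[min] = 1/Σλ = 1/0.00623188 = 160.465 days.

160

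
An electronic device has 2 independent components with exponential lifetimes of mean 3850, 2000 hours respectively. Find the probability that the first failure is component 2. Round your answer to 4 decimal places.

0.6581

Rates: λ_i = 1/mean_i → 0.00025974, 0.0005; Σλ = 0.00075974.
P(component 2 first) = λ_2/Σλ = 0.0005/0.00075974 ≈ 0.6581.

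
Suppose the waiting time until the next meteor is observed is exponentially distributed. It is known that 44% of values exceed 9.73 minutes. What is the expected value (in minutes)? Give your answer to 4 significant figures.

e^(−λ·9.73) = 0.44 ⇒ λ = −ln(0.44)/9.73 = 0.0843762.
Mean = 1/λ = 11.8517 minutes.

11.85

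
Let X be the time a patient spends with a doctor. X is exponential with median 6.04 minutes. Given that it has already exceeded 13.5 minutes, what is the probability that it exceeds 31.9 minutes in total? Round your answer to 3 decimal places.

0.121

For an exponential, median = ln(2)/λ, so λ = ln 2 / 6.04 = 0.114759 per minute.
P(X > s+t | X > s) = e^(−λ(s+t))/e^(−λs) = e^(−λt), independent of s = 13.5.
P(X > 18.4) = e^(−2.1116) ≈ 0.121.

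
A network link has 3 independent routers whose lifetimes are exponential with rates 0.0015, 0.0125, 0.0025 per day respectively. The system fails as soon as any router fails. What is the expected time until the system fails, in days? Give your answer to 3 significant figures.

60.6

The time to first failure is exponential with rate Σλ = 0.0015 + 0.0125 + 0.0025 = 0.0165.
E[min] = 1/Σλ = 1/0.0165 = 60.6061 days.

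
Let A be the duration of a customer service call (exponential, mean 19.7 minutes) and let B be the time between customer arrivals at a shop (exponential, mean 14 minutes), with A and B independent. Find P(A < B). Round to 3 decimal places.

0.415

λ_1 = 1/19.7 = 0.0507614, λ_2 = 1/14 = 0.0714286.
For independent exponentials, P(A < B) = λ_1/(λ_1+λ_2) = 0.0507614/0.12219 ≈ 0.415.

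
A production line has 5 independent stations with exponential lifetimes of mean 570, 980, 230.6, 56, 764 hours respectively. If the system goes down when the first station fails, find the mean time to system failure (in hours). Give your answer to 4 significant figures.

38.06

The first failure time is exponential with rate Σλ_i = 1/570 + 1/980 + 1/230.6 + 1/56 + 1/764 = 0.0262774 per hour.
E[min] = 1/Σλ = 1/0.0262774 = 38.0556 hours.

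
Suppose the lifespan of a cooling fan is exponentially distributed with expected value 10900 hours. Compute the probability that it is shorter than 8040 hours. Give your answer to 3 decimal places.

The rate is λ = 1/10900 = 0.0000917431 per hour.
P(X ≤ 8040) = 1 − e^(−λ·8040) = 1 − e^(−0.73761) ≈ 0.522.

0.522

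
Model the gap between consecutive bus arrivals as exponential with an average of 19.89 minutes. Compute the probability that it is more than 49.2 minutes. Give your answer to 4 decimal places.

The rate is λ = 1/19.89 = 0.0502765 per minute.
P(X > 49.2) = e^(−λ·49.2) = e^(−2.4736) ≈ 0.0843.

0.0843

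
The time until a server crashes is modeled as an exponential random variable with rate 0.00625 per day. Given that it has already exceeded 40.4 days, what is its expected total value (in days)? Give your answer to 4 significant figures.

By memorylessness, E[X | X > 40.4] = 40.4 + 1/λ = 40.4 + 160 = 200.4 days.

200.4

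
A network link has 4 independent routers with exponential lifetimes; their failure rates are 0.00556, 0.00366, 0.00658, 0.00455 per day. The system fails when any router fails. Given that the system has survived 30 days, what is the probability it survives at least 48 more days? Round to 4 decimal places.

Time to first failure ~ Exp(Σλ) with Σλ = 0.02035.
By memorylessness, P(T > 30+48 | T > 30) = P(T > 48) = e^(−0.02035·48) ≈ 0.3765.

0.3765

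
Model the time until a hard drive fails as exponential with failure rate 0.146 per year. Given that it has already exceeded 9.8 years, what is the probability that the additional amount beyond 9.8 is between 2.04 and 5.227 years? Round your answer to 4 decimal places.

0.2762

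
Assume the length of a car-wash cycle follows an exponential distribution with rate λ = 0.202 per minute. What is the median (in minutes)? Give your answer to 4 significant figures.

Set 1 − e^(−λt) = 0.5, so t = −ln(0.5)/λ = 0.69315/0.202 ≈ 3.43142 minutes.

3.431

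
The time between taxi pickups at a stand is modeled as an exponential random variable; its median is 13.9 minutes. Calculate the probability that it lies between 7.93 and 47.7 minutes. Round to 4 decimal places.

0.5807

For an exponential, median = ln(2)/λ, so λ = ln 2 / 13.9 = 0.0498667 per minute.
P(7.93 < X < 47.7) = e^(−λ·7.93) − e^(−λ·47.7) = 0.67338 − 0.09268 ≈ 0.5807.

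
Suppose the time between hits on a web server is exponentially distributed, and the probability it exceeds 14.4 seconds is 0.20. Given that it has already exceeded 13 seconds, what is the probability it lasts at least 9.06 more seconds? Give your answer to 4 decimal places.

0.3633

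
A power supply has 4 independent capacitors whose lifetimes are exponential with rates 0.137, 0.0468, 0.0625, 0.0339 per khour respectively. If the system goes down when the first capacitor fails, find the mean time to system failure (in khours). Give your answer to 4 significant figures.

3.569

The time to first failure is exponential with rate Σλ = 0.137 + 0.0468 + 0.0625 + 0.0339 = 0.2802.
E[min] = 1/Σλ = 1/0.2802 = 3.56888 khours.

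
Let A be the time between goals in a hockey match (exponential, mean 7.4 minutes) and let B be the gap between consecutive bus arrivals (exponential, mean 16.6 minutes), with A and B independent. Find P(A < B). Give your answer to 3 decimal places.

0.692

λ_1 = 1/7.4 = 0.135135, λ_2 = 1/16.6 = 0.060241.
For independent exponentials, P(A < B) = λ_1/(λ_1+λ_2) = 0.135135/0.195376 ≈ 0.692.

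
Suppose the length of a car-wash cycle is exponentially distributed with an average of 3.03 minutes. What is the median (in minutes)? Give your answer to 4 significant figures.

The rate is λ = 1/3.03 = 0.330033 per minute.
Set 1 − e^(−λt) = 0.5, so t = −ln(0.5)/λ = 0.69315/0.330033 ≈ 2.10024 minutes.

2.100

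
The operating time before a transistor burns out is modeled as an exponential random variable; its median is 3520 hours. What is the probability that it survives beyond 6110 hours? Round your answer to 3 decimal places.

0.300

For an exponential, median = ln(2)/λ, so λ = ln 2 / 3520 = 0.000196917 per hour.
P(X > 6110) = e^(−λ·6110) = e^(−1.2032) ≈ 0.300.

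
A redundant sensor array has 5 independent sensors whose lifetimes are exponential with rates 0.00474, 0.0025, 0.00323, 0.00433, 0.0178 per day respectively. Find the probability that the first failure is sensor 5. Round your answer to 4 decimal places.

0.5460

The time to first failure is exponential with rate Σλ = 0.00474 + 0.0025 + 0.00323 + 0.00433 + 0.0178 = 0.0326.
P(sensor 5 first) = λ_5/Σλ = 0.0178/0.0326 ≈ 0.5460.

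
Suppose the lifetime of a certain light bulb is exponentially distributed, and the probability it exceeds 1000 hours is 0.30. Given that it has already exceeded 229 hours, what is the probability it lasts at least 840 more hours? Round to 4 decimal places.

From e^(−λ·1000) = 0.30, λ = −ln(0.30)/1000 = 0.00120397.
Memoryless: P(X > 229+840 | X > 229) = P(X > 840) = e^(−0.00120397·840) ≈ 0.3637.

0.3637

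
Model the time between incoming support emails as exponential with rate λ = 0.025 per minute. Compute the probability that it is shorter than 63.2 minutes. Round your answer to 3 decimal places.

0.794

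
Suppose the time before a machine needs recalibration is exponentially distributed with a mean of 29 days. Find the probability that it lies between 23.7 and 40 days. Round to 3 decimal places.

0.190

The rate is λ = 1/29 = 0.0344828 per day.
P(23.7 < X < 40) = e^(−λ·23.7) − e^(−λ·40) = 0.44165 − 0.25175 ≈ 0.190.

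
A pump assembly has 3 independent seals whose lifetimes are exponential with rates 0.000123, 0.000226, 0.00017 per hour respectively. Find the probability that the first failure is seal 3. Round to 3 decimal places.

The time to first failure is exponential with rate Σλ = 0.000123 + 0.000226 + 0.00017 = 0.000519.
P(seal 3 first) = λ_3/Σλ = 0.00017/0.000519 ≈ 0.328.

0.328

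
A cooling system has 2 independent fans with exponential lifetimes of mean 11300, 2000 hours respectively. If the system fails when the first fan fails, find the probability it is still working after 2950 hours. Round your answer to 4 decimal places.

0.1762

The first failure time is exponential with rate Σλ_i = 1/11300 + 1/2000 = 0.000588496 per hour.
P(min > 2950) = e^(−0.000588496·2950) = e^(−1.7361) ≈ 0.1762.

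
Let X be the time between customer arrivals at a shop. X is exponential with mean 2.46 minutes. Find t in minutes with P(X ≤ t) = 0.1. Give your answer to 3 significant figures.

0.259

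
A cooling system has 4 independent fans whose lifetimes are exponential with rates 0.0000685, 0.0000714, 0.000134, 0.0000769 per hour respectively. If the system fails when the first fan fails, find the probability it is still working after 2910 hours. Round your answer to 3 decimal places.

0.360

The time to first failure is exponential with rate Σλ = 0.0000685 + 0.0000714 + 0.000134 + 0.0000769 = 0.0003508.
P(min > 2910) = e^(−0.0003508·2910) = e^(−1.0208) ≈ 0.360.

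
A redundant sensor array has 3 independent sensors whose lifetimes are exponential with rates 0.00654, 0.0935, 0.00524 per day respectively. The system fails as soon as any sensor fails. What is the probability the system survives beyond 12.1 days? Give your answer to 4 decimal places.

The time to first failure is exponential with rate Σλ = 0.00654 + 0.0935 + 0.00524 = 0.10528.
P(min > 12.1) = e^(−0.10528·12.1) = e^(−1.2739) ≈ 0.2797.

0.2797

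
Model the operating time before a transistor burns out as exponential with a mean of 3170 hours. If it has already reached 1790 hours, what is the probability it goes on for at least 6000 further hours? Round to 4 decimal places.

0.1507

The rate is λ = 1/3170 = 0.000315457 per hour.
The exponential is memoryless, so the remaining time is again Exp(λ): the condition X > 1790 is irrelevant.
P(X > 6000) = e^(−1.8927) ≈ 0.1507.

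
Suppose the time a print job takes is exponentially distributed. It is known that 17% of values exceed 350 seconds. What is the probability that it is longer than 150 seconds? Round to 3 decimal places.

0.468

e^(−λ·350) = 0.17 ⇒ λ = −ln(0.17)/350 = 0.00506273.
P(X > 150) = e^(−0.00506273·150) = e^(−0.75941) ≈ 0.468.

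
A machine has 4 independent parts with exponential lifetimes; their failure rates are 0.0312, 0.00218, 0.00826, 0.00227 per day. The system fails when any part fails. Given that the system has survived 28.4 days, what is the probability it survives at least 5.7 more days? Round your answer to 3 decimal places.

Time to first failure ~ Exp(Σλ) with Σλ = 0.04391.
By memorylessness, P(T > 28.4+5.7 | T > 28.4) = P(T > 5.7) = e^(−0.04391·5.7) ≈ 0.779.

0.779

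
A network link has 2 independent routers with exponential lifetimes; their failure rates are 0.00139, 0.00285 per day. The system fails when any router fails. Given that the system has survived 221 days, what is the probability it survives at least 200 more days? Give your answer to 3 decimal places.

0.428

Time to first failure ~ Exp(Σλ) with Σλ = 0.00424.
By memorylessness, P(T > 221+200 | T > 221) = P(T > 200) = e^(−0.00424·200) ≈ 0.428.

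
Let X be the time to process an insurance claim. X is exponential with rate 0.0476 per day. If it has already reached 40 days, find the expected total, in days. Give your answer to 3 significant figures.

By memorylessness, E[X | X > 40] = 40 + 1/λ = 40 + 21.0084 = 61.0084 days.

61.0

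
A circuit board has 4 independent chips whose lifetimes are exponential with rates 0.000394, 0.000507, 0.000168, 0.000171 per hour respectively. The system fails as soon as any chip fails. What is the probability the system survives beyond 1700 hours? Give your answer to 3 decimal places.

0.121

The time to first failure is exponential with rate Σλ = 0.000394 + 0.000507 + 0.000168 + 0.000171 = 0.00124.
P(min > 1700) = e^(−0.00124·1700) = e^(−2.108) ≈ 0.121.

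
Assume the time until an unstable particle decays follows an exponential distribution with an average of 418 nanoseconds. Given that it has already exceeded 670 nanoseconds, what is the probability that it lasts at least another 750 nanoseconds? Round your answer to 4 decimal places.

The rate is λ = 1/418 = 0.00239234 per nanosecond.
P(X > s+t | X > s) = e^(−λ(s+t))/e^(−λs) = e^(−λt), independent of s = 670.
P(X > 750) = e^(−1.7943) ≈ 0.1663.

0.1663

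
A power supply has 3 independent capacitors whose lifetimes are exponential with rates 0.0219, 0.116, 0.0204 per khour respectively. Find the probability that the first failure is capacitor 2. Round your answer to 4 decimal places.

0.7328

The time to first failure is exponential with rate Σλ = 0.0219 + 0.116 + 0.0204 = 0.1583.
P(capacitor 2 first) = λ_2/Σλ = 0.116/0.1583 ≈ 0.7328.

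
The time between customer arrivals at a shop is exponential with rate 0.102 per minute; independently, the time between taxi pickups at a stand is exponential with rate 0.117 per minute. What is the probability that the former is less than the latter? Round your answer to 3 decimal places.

0.466

λ_1 = 0.102, λ_2 = 0.117.
For independent exponentials, P(the former < the latter) = λ_1/(λ_1+λ_2) = 0.102/0.219 ≈ 0.466.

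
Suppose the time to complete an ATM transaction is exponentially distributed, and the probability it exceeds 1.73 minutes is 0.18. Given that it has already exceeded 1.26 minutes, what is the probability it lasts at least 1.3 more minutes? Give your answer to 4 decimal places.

From e^(−λ·1.73) = 0.18, λ = −ln(0.18)/1.73 = 0.991213.
Memoryless: P(X > 1.26+1.3 | X > 1.26) = P(X > 1.3) = e^(−0.991213·1.3) ≈ 0.2757.

0.2757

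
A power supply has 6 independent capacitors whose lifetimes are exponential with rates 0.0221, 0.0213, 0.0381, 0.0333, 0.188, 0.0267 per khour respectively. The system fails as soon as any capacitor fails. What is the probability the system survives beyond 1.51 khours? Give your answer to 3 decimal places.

0.608

The time to first failure is exponential with rate Σλ = 0.0221 + 0.0213 + 0.0381 + 0.0333 + 0.188 + 0.0267 = 0.3295.
P(min > 1.51) = e^(−0.3295·1.51) = e^(−0.49755) ≈ 0.608.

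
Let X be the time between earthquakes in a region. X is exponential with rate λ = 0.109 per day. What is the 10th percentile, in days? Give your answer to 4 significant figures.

Set 1 − e^(−λt) = 0.1, so t = −ln(0.9)/λ = 0.10536/0.109 ≈ 0.96661 days.

0.9666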